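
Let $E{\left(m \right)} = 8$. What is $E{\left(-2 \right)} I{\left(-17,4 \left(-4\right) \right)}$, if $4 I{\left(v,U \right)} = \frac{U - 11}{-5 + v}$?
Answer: $\frac{27}{11} \approx 2.4545$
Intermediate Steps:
$I{\left(v,U \right)} = \frac{-11 + U}{4 \left(-5 + v\right)}$ ($I{\left(v,U \right)} = \frac{\left(U - 11\right) \frac{1}{-5 + v}}{4} = \frac{\left(-11 + U\right) \frac{1}{-5 + v}}{4} = \frac{\frac{1}{-5 + v} \left(-11 + U\right)}{4} = \frac{-11 + U}{4 \left(-5 + v\right)}$)
$E{\left(-2 \right)} I{\left(-17,4 \left(-4\right) \right)} = 8 \frac{-11 + 4 \left(-4\right)}{4 \left(-5 - 17\right)} = 8 \frac{-11 - 16}{4 \left(-22\right)} = 8 \cdot \frac{1}{4} \left(- \frac{1}{22}\right) \left(-27\right) = 8 \cdot \frac{27}{88} = \frac{27}{11}$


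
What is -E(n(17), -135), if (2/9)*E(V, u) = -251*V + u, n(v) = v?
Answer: 19809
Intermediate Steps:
E(V, u) = -2259*V/2 + 9*u/2 (E(V, u) = 9*(-251*V + u)/2 = 9*(u - 251*V)/2 = -2259*V/2 + 9*u/2)
-E(n(17), -135) = -(-2259/2*17 + (9/2)*(-135)) = -(-38403/2 - 1215/2) = -1*(-19809) = 19809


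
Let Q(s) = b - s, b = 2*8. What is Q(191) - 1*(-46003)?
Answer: 45828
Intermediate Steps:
b = 16
Q(s) = 16 - s
Q(191) - 1*(-46003) = (16 - 1*191) - 1*(-46003) = (16 - 191) + 46003 = -175 + 46003 = 45828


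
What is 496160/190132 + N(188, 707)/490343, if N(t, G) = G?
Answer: 8693678793/3329639117 ≈ 2.6110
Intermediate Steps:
496160/190132 + N(188, 707)/490343 = 496160/190132 + 707/490343 = 496160*(1/190132) + 707*(1/490343) = 124040/47533 + 101/70049 = 8693678793/3329639117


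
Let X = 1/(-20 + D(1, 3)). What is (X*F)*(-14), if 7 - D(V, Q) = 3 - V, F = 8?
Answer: 112/15 ≈ 7.4667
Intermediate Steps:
D(V, Q) = 4 + V (D(V, Q) = 7 - (3 - V) = 7 + (-3 + V) = 4 + V)
X = -1/15 (X = 1/(-20 + (4 + 1)) = 1/(-20 + 5) = 1/(-15) = -1/15 ≈ -0.066667)
(X*F)*(-14) = -1/15*8*(-14) = -8/15*(-14) = 112/15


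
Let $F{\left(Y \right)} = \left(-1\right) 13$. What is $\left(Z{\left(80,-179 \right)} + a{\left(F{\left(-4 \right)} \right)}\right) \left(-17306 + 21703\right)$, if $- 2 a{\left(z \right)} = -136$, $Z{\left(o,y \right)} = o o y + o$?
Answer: $-5036552444$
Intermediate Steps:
$F{\left(Y \right)} = -13$
$Z{\left(o,y \right)} = o + y o^{2}$ ($Z{\left(o,y \right)} = o^{2} y + o = y o^{2} + o = o + y o^{2}$)
$a{\left(z \right)} = 68$ ($a{\left(z \right)} = \left(- \frac{1}{2}\right) \left(-136\right) = 68$)
$\left(Z{\left(80,-179 \right)} + a{\left(F{\left(-4 \right)} \right)}\right) \left(-17306 + 21703\right) = \left(80 \left(1 + 80 \left(-179\right)\right) + 68\right) \left(-17306 + 21703\right) = \left(80 \left(1 - 14320\right) + 68\right) 4397 = \left(80 \left(-14319\right) + 68\right) 4397 = \left(-1145520 + 68\right) 4397 = \left(-1145452\right) 4397 = -5036552444$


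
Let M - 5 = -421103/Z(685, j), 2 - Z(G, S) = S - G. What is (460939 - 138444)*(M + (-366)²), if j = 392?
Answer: 2521742686608/59 ≈ 4.2741e+10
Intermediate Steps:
Z(G, S) = 2 + G - S (Z(G, S) = 2 - (S - G) = 2 + (G - S) = 2 + G - S)
M = -419628/295 (M = 5 - 421103/(2 + 685 - 1*392) = 5 - 421103/(2 + 685 - 392) = 5 - 421103/295 = -419628/295 ≈ -1422.5)
(460939 - 138444)*(M + (-366)²) = (460939 - 138444)*(-419628/295 + (-366)²) = 322495*(-419628/295 + 133956) = 322495*(39097392/295) = 2521742686608/59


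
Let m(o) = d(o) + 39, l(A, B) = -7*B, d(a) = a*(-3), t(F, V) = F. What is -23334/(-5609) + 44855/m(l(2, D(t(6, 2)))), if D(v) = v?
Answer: 51088361/185097 ≈ 276.01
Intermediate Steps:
d(a) = -3*a
m(o) = 39 - 3*o (m(o) = -3*o + 39 = 39 - 3*o)
-23334/(-5609) + 44855/m(l(2, D(t(6, 2)))) = -23334/(-5609) + 44855/(39 - (-21)*6) = -23334*(-1/5609) + 44855/(39 - 3*(-42)) = 23334/5609 + 44855/(39 + 126) = 23334/5609 + 44855/165 = 23334/5609 + 44855*(1/165) = 23334/5609 + 8971/33 = 51088361/185097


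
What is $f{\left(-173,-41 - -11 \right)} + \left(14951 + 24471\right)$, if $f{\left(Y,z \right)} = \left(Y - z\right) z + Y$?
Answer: $43539$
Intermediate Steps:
$f{\left(Y,z \right)} = Y + z \left(Y - z\right)$ ($f{\left(Y,z \right)} = z \left(Y - z\right) + Y = Y + z \left(Y - z\right)$)
$f{\left(-173,-41 - -11 \right)} + \left(14951 + 24471\right) = \left(-173 - \left(-41 - -11\right)^{2} - 173 \left(-41 - -11\right)\right) + \left(14951 + 24471\right) = \left(-173 - \left(-41 + 11\right)^{2} - 173 \left(-41 + 11\right)\right) + 39422 = \left(-173 - \left(-30\right)^{2} - -5190\right) + 39422 = \left(-173 - 900 + 5190\right) + 39422 = 4117 + 39422 = 43539$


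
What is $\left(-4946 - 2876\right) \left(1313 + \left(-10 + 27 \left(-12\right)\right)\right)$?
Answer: $-7657738$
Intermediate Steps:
$\left(-4946 - 2876\right) \left(1313 + \left(-10 + 27 \left(-12\right)\right)\right) = - 7822 \left(1313 - 334\right) = \left(-7822\right) 979 = -7657738$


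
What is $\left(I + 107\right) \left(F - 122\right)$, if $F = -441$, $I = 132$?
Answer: $-134557$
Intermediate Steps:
$\left(I + 107\right) \left(F - 122\right) = \left(132 + 107\right) \left(-441 - 122\right) = 239 \left(-563\right) = -134557$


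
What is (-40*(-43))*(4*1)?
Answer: 6880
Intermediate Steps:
(-40*(-43))*(4*1) = 1720*4 = 6880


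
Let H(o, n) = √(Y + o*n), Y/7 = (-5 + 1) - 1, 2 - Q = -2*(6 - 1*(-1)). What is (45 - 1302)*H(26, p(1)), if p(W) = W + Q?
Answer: -1257*√407 ≈ -25359.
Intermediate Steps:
Q = 16 (Q = 2 - (-2)*(6 - 1*(-1)) = 2 - (-2)*(6 + 1) = 2 - (-2)*7 = 2 - 1*(-14) = 2 + 14 = 16)
p(W) = 16 + W (p(W) = W + 16 = 16 + W)
Y = -35 (Y = 7*((-5 + 1) - 1) = 7*(-4 - 1) = 7*(-5) = -35)
H(o, n) = √(-35 + n*o) (H(o, n) = √(-35 + o*n) = √(-35 + n*o))
(45 - 1302)*H(26, p(1)) = (45 - 1302)*√(-35 + (16 + 1)*26) = -1257*√(-35 + 17*26) = -1257*√(-35 + 442) = -1257*√407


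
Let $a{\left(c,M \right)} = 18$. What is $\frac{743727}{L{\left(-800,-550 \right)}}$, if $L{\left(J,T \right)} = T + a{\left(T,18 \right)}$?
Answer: $- \frac{743727}{532} \approx -1398.0$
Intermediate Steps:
$L{\left(J,T \right)} = 18 + T$ ($L{\left(J,T \right)} = T + 18 = 18 + T$)
$\frac{743727}{L{\left(-800,-550 \right)}} = \frac{743727}{18 - 550} = \frac{743727}{-532} = 743727 \left(- \frac{1}{532}\right) = - \frac{743727}{532}$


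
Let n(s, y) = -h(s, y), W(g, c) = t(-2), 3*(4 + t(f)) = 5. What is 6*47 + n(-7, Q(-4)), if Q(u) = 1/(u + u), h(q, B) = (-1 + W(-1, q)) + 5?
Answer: 841/3 ≈ 280.33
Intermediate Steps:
t(f) = -7/3 (t(f) = -4 + (⅓)*5 = -4 + 5/3 = -7/3)
W(g, c) = -7/3
h(q, B) = 5/3 (h(q, B) = (-1 - 7/3) + 5 = -10/3 + 5 = 5/3)
Q(u) = 1/(2*u)
n(s, y) = -5/3 (n(s, y) = -1*5/3 = -5/3)
6*47 + n(-7, Q(-4)) = 6*47 - 5/3 = 282 - 5/3 = 841/3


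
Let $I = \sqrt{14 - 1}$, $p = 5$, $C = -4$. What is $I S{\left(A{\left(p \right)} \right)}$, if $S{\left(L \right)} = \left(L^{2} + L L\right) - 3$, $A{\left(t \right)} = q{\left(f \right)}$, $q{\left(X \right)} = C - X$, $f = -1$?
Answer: $15 \sqrt{13} \approx 54.083$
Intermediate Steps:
$q{\left(X \right)} = -4 - X$
$A{\left(t \right)} = -3$ ($A{\left(t \right)} = -4 - -1 = -4 + 1 = -3$)
$I = \sqrt{13} \approx 3.6056$
$S{\left(L \right)} = -3 + 2 L^{2}$ ($S{\left(L \right)} = \left(L^{2} + L^{2}\right) - 3 = 2 L^{2} - 3 = -3 + 2 L^{2}$)
$I S{\left(A{\left(p \right)} \right)} = \sqrt{13} \left(-3 + 2 \left(-3\right)^{2}\right) = \sqrt{13} \left(-3 + 2 \cdot 9\right) = \sqrt{13} \left(-3 + 18\right) = \sqrt{13} \cdot 15 = 15 \sqrt{13}$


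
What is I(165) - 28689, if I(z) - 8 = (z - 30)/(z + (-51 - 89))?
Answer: -143378/5 ≈ -28676.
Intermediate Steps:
I(z) = 8 + (-30 + z)/(-140 + z) (I(z) = 8 + (z - 30)/(z + (-51 - 89)) = 8 + (-30 + z)/(z - 140) = 8 + (-30 + z)/(-140 + z))
I(165) - 28689 = (-1150 + 9*165)/(-140 + 165) - 28689 = (-1150 + 1485)/25 - 28689 = (1/25)*335 - 28689 = 67/5 - 28689 = -143378/5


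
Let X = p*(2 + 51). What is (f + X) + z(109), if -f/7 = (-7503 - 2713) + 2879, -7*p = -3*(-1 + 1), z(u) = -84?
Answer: 51275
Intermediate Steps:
p = 0 (p = -(-3)*(-1 + 1)/7 = -(-3)*0/7 = -⅐*0 = 0)
f = 51359 (f = -7*((-7503 - 2713) + 2879) = -7*(-10216 + 2879) = -7*(-7337) = 51359)
X = 0 (X = 0*(2 + 51) = 0*53 = 0)
(f + X) + z(109) = (51359 + 0) - 84 = 51359 - 84 = 51275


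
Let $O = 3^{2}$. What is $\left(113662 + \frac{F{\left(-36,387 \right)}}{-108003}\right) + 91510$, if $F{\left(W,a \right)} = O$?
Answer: $\frac{7386397169}{36001} \approx 2.0517 \cdot 10^{5}$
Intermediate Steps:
$O = 9$
$F{\left(W,a \right)} = 9$
$\left(113662 + \frac{F{\left(-36,387 \right)}}{-108003}\right) + 91510 = \left(113662 + \frac{9}{-108003}\right) + 91510 = \left(113662 + 9 \left(- \frac{1}{108003}\right)\right) + 91510 = \left(113662 - \frac{3}{36001}\right) + 91510 = \frac{4091945659}{36001} + 91510 = \frac{7386397169}{36001}$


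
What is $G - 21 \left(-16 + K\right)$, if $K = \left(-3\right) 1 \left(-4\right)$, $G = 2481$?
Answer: $2565$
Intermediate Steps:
$K = 12$ ($K = \left(-3\right) \left(-4\right) = 12$)
$G - 21 \left(-16 + K\right) = 2481 - 21 \left(-16 + 12\right) = 2481 - -84 = 2481 + 84 = 2565$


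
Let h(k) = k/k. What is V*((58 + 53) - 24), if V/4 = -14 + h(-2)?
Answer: -4524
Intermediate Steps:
h(k) = 1
V = -52 (V = 4*(-14 + 1) = 4*(-13) = -52)
V*((58 + 53) - 24) = -52*((58 + 53) - 24) = -52*(111 - 24) = -52*87 = -4524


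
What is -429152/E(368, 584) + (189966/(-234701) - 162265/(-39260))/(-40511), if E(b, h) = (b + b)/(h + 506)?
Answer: -1091329400226585274263/1717101749417756 ≈ -6.3557e+5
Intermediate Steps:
E(b, h) = 2*b/(506 + h) (E(b, h) = (2*b)/(506 + h) = 2*b/(506 + h))
-429152/E(368, 584) + (189966/(-234701) - 162265/(-39260))/(-40511) = -429152/(2*368/(506 + 584)) + (189966/(-234701) - 162265/(-39260))/(-40511) = -429152/(2*368/1090) + (189966*(-1/234701) - 162265*(-1/39260))*(-1/40511) = -429152/(2*368*(1/1090)) + (-189966/234701 + 32453/7852)*(-1/40511) = -429152/368/545 + (6125138521/1842872252)*(-1/40511) = -429152*545/368 - 6125138521/74656597800772 = -14617990/23 - 6125138521/74656597800772 = -1091329400226585274263/1717101749417756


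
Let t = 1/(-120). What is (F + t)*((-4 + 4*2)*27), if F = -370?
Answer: -399609/10 ≈ -39961.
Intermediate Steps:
t = -1/120 ≈ -0.0083333
(F + t)*((-4 + 4*2)*27) = (-370 - 1/120)*((-4 + 4*2)*27) = -44401*(-4 + 8)*27/120 = -44401*27/30 = -44401/120*108 = -399609/10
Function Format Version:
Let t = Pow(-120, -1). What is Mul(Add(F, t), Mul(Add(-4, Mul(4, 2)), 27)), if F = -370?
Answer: Rational(-399609, 10) ≈ -39961.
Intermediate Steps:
t = Rational(-1, 120) ≈ -0.0083333
Mul(Add(F, t), Mul(Add(-4, Mul(4, 2)), 27)) = Mul(Add(-370, Rational(-1, 120)), Mul(Add(-4, Mul(4, 2)), 27)) = Mul(Rational(-44401, 120), Mul(Add(-4, 8), 27)) = Mul(Rational(-44401, 120), Mul(4, 27)) = Mul(Rational(-44401, 120), 108) = Rational(-399609, 10)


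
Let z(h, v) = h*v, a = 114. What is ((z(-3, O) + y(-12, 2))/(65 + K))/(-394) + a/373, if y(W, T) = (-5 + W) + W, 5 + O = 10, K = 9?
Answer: 835049/2718797 ≈ 0.30714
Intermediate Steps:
O = 5 (O = -5 + 10 = 5)
y(W, T) = -5 + 2*W
((z(-3, O) + y(-12, 2))/(65 + K))/(-394) + a/373 = ((-3*5 + (-5 + 2*(-12)))/(65 + 9))/(-394) + 114/373 = ((-15 + (-5 - 24))/74)*(-1/394) + 114*(1/373) = ((-15 - 29)*(1/74))*(-1/394) + 114/373 = -44*1/74*(-1/394) + 114/373 = -22/37*(-1/394) + 114/373 = 11/7289 + 114/373 = 835049/2718797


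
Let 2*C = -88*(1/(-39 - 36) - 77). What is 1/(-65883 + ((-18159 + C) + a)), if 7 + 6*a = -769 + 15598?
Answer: -25/1954577 ≈ -1.2790e-5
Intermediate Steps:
a = 7411/3 (a = -7/6 + (-769 + 15598)/6 = -7/6 + (1/6)*14829 = -7/6 + 4943/2 = 7411/3 ≈ 2470.3)
C = 254144/75 (C = (-88*(1/(-39 - 36) - 77))/2 = (-88*(1/(-75) - 77))/2 = (-88*(-1/75 - 77))/2 = (-88*(-5776/75))/2 = (1/2)*(508288/75) = 254144/75 ≈ 3388.6)
1/(-65883 + ((-18159 + C) + a)) = 1/(-65883 + ((-18159 + 254144/75) + 7411/3)) = 1/(-65883 + (-1107781/75 + 7411/3)) = 1/(-65883 - 307502/25) = 1/(-1954577/25) = -25/1954577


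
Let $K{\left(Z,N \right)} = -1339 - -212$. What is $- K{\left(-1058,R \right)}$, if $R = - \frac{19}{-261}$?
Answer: $1127$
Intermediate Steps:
$R = \frac{19}{261}$ ($R = \left(-19\right) \left(- \frac{1}{261}\right) = \frac{19}{261} \approx 0.072797$)
$K{\left(Z,N \right)} = -1127$ ($K{\left(Z,N \right)} = -1339 + 212 = -1127$)
$- K{\left(-1058,R \right)} = \left(-1\right) \left(-1127\right) = 1127$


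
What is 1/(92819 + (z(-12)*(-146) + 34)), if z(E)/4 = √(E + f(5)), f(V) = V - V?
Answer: 30951/2875257427 + 1168*I*√3/8625772281 ≈ 1.0765e-5 + 2.3453e-7*I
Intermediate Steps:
f(V) = 0
z(E) = 4*√E (z(E) = 4*√(E + 0) = 4*√E)
1/(92819 + (z(-12)*(-146) + 34)) = 1/(92819 + ((4*√(-12))*(-146) + 34)) = 1/(92819 + ((4*(2*I*√3))*(-146) + 34)) = 1/(92819 + ((8*I*√3)*(-146) + 34)) = 1/(92819 + (-1168*I*√3 + 34)) = 1/(92819 + (34 - 1168*I*√3)) = 1/(92853 - 1168*I*√3)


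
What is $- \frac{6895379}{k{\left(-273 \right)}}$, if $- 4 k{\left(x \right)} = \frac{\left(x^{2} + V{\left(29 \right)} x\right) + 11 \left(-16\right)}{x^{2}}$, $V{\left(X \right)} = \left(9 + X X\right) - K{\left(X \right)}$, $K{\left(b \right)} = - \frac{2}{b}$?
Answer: $- \frac{59613061372956}{4573759} \approx -1.3034 \cdot 10^{7}$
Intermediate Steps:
$V{\left(X \right)} = 9 + X^{2} + \frac{2}{X}$ ($V{\left(X \right)} = \left(9 + X X\right) - - \frac{2}{X} = \left(9 + X^{2}\right) + \frac{2}{X} = 9 + X^{2} + \frac{2}{X}$)
$k{\left(x \right)} = - \frac{-176 + x^{2} + \frac{24652 x}{29}}{4 x^{2}}$ ($k{\left(x \right)} = - \frac{\left(\left(x^{2} + \left(9 + 29^{2} + \frac{2}{29}\right) x\right) + 11 \left(-16\right)\right) \frac{1}{x^{2}}}{4} = - \frac{\left(\left(x^{2} + \left(9 + 841 + 2 \cdot \frac{1}{29}\right) x\right) - 176\right) \frac{1}{x^{2}}}{4} = - \frac{\left(\left(x^{2} + \left(9 + 841 + \frac{2}{29}\right) x\right) - 176\right) \frac{1}{x^{2}}}{4} = - \frac{\left(\left(x^{2} + \frac{24652 x}{29}\right) - 176\right) \frac{1}{x^{2}}}{4} = - \frac{\left(-176 + x^{2} + \frac{24652 x}{29}\right) \frac{1}{x^{2}}}{4} = - \frac{\frac{1}{x^{2}} \left(-176 + x^{2} + \frac{24652 x}{29}\right)}{4} = - \frac{-176 + x^{2} + \frac{24652 x}{29}}{4 x^{2}}$)
$- \frac{6895379}{k{\left(-273 \right)}} = - \frac{6895379}{- \frac{1}{4} + \frac{44}{74529} - \frac{6163}{29 \left(-273\right)}} = - \frac{6895379}{- \frac{1}{4} + 44 \cdot \frac{1}{74529} - - \frac{6163}{7917}} = - \frac{6895379}{- \frac{1}{4} + \frac{44}{74529} + \frac{6163}{7917}} = - \frac{6895379}{\frac{4573759}{8645364}} = \left(-6895379\right) \frac{8645364}{4573759} = - \frac{59613061372956}{4573759}$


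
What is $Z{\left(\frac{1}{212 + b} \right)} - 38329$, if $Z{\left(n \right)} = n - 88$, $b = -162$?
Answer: $- \frac{1920849}{50} \approx -38417.0$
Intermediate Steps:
$Z{\left(n \right)} = -88 + n$
$Z{\left(\frac{1}{212 + b} \right)} - 38329 = \left(-88 + \frac{1}{212 - 162}\right) - 38329 = \left(-88 + \frac{1}{50}\right) - 38329 = - \frac{4399}{50} - 38329 = - \frac{1920849}{50}$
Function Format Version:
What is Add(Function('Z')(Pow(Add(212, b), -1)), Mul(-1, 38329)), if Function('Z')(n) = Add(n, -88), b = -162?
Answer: Rational(-1920849, 50) ≈ -38417.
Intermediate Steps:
Function('Z')(n) = Add(-88, n)
Add(Function('Z')(Pow(Add(212, b), -1)), Mul(-1, 38329)) = Add(Add(-88, Pow(Add(212, -162), -1)), Mul(-1, 38329)) = Add(Add(-88, Pow(50, -1)), -38329) = Add(Add(-88, Rational(1, 50)), -38329) = Add(Rational(-4399, 50), -38329) = Rational(-1920849, 50)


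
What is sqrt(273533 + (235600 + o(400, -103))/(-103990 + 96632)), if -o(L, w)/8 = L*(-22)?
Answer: sqrt(3701717482853)/3679 ≈ 522.96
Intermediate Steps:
o(L, w) = 176*L (o(L, w) = -8*L*(-22) = -(-176)*L = 176*L)
sqrt(273533 + (235600 + o(400, -103))/(-103990 + 96632)) = sqrt(273533 + (235600 + 176*400)/(-103990 + 96632)) = sqrt(273533 + (235600 + 70400)/(-7358)) = sqrt(273533 + 306000*(-1/7358)) = sqrt(273533 - 153000/3679) = sqrt(1006174907/3679) = sqrt(3701717482853)/3679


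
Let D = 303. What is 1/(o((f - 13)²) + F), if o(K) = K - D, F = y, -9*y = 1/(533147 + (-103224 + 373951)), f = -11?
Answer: 7234866/1975118417 ≈ 0.0036630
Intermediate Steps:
y = -1/7234866 (y = -1/(9*(533147 + (-103224 + 373951))) = -1/(9*(533147 + 270727)) = -⅑/803874 = -⅑*1/803874 = -1/7234866 ≈ -1.3822e-7)
F = -1/7234866 ≈ -1.3822e-7
o(K) = -303 + K (o(K) = K - 1*303 = K - 303 = -303 + K)
1/(o((f - 13)²) + F) = 1/((-303 + (-11 - 13)²) - 1/7234866) = 1/((-303 + (-24)²) - 1/7234866) = 1/((-303 + 576) - 1/7234866) = 1/(273 - 1/7234866) = 1/(1975118417/7234866) = 7234866/1975118417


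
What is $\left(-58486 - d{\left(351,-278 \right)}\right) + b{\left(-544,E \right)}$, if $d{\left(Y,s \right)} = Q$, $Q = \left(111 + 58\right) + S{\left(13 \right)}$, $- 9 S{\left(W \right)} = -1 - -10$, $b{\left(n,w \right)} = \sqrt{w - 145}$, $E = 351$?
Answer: $-58654 + \sqrt{206} \approx -58640.0$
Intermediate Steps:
$b{\left(n,w \right)} = \sqrt{-145 + w}$
$S{\left(W \right)} = -1$ ($S{\left(W \right)} = - \frac{-1 - -10}{9} = - \frac{-1 + 10}{9} = \left(- \frac{1}{9}\right) 9 = -1$)
$Q = 168$ ($Q = \left(111 + 58\right) - 1 = 169 - 1 = 168$)
$d{\left(Y,s \right)} = 168$
$\left(-58486 - d{\left(351,-278 \right)}\right) + b{\left(-544,E \right)} = \left(-58486 - 168\right) + \sqrt{-145 + 351} = \left(-58486 - 168\right) + \sqrt{206} = -58654 + \sqrt{206}$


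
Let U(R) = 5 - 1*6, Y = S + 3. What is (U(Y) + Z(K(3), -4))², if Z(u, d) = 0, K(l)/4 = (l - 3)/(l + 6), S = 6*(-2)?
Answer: 1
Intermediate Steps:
S = -12
K(l) = 4*(-3 + l)/(6 + l) (K(l) = 4*((l - 3)/(l + 6)) = 4*((-3 + l)/(6 + l)) = 4*(-3 + l)/(6 + l))
Y = -9 (Y = -12 + 3 = -9)
U(R) = -1 (U(R) = 5 - 6 = -1)
(U(Y) + Z(K(3), -4))² = (-1 + 0)² = (-1)² = 1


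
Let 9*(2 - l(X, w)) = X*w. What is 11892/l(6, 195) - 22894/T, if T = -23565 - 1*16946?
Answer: -119706595/1296352 ≈ -92.341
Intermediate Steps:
T = -40511 (T = -23565 - 16946 = -40511)
l(X, w) = 2 - X*w/9
11892/l(6, 195) - 22894/T = 11892/(2 - ⅑*6*195) - 22894/(-40511) = 11892/(2 - 130) - 22894*(-1/40511) = 11892/(-128) + 22894/40511 = 11892*(-1/128) + 22894/40511 = -2973/32 + 22894/40511 = -119706595/1296352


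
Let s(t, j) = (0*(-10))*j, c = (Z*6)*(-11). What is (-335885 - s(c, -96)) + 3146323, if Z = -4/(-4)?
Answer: 2810438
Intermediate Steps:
Z = 1 (Z = -4*(-¼) = 1)
c = -66 (c = (1*6)*(-11) = 6*(-11) = -66)
s(t, j) = 0 (s(t, j) = 0*j = 0)
(-335885 - s(c, -96)) + 3146323 = (-335885 - 1*0) + 3146323 = (-335885 + 0) + 3146323 = -335885 + 3146323 = 2810438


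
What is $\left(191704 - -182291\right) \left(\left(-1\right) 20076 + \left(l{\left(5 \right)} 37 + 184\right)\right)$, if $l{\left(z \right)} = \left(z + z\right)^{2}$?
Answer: $-6055727040$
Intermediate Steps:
$l{\left(z \right)} = 4 z^{2}$ ($l{\left(z \right)} = \left(2 z\right)^{2} = 4 z^{2}$)
$\left(191704 - -182291\right) \left(\left(-1\right) 20076 + \left(l{\left(5 \right)} 37 + 184\right)\right) = \left(191704 - -182291\right) \left(\left(-1\right) 20076 + \left(4 \cdot 5^{2} \cdot 37 + 184\right)\right) = \left(191704 + 182291\right) \left(-20076 + \left(4 \cdot 25 \cdot 37 + 184\right)\right) = 373995 \left(-20076 + \left(100 \cdot 37 + 184\right)\right) = 373995 \left(-20076 + \left(3700 + 184\right)\right) = 373995 \left(-20076 + 3884\right) = 373995 \left(-16192\right) = -6055727040$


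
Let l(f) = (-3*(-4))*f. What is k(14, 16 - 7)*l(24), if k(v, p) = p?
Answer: 2592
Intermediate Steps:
l(f) = 12*f
k(14, 16 - 7)*l(24) = (16 - 7)*(12*24) = 9*288 = 2592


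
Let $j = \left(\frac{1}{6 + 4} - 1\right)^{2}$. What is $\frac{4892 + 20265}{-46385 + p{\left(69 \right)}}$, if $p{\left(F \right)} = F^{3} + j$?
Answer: $\frac{228700}{2564771} \approx 0.08917$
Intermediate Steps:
$j = \frac{81}{100}$ ($j = \left(\frac{1}{10} - 1\right)^{2} = \left(- \frac{9}{10}\right)^{2} = \frac{81}{100} \approx 0.81$)
$p{\left(F \right)} = \frac{81}{100} + F^{3}$ ($p{\left(F \right)} = F^{3} + \frac{81}{100} = \frac{81}{100} + F^{3}$)
$\frac{4892 + 20265}{-46385 + p{\left(69 \right)}} = \frac{4892 + 20265}{-46385 + \left(\frac{81}{100} + 69^{3}\right)} = \frac{25157}{-46385 + \left(\frac{81}{100} + 328509\right)} = \frac{25157}{-46385 + \frac{32850981}{100}} = \frac{25157}{\frac{28212481}{100}} = 25157 \cdot \frac{100}{28212481} = \frac{228700}{2564771}$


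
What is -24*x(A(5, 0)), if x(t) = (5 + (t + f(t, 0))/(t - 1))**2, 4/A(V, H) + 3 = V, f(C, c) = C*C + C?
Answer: -4056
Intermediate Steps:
f(C, c) = C + C**2 (f(C, c) = C**2 + C = C + C**2)
A(V, H) = 4/(-3 + V)
x(t) = (5 + (t + t*(1 + t))/(-1 + t))**2 (x(t) = (5 + (t + t*(1 + t))/(t - 1))**2 = (5 + (t + t*(1 + t))/(-1 + t))**2)
-24*x(A(5, 0)) = -24*(-5 + (4/(-3 + 5))**2 + 7*(4/(-3 + 5)))**2/(-1 + 4/(-3 + 5))**2 = -24*(-5 + (4/2)**2 + 7*(4/2))**2/(-1 + 4/2)**2 = -24*(-5 + (4*(1/2))**2 + 7*(4*(1/2)))**2/(-1 + 4*(1/2))**2 = -24*(-5 + 2**2 + 7*2)**2/(-1 + 2)**2 = -24*(-5 + 4 + 14)**2/1**2 = -24*13**2 = -24*169 = -4056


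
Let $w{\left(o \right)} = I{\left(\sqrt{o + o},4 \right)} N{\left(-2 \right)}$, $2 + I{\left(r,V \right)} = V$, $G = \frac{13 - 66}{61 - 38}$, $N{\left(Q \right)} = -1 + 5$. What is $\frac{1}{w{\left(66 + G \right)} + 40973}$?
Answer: $\frac{1}{40981} \approx 2.4402 \cdot 10^{-5}$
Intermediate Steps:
$N{\left(Q \right)} = 4$
$G = - \frac{53}{23} \approx -2.3043$
$I{\left(r,V \right)} = -2 + V$
$w{\left(o \right)} = 8$ ($w{\left(o \right)} = \left(-2 + 4\right) 4 = 2 \cdot 4 = 8$)
$\frac{1}{w{\left(66 + G \right)} + 40973} = \frac{1}{8 + 40973} = \frac{1}{40981}$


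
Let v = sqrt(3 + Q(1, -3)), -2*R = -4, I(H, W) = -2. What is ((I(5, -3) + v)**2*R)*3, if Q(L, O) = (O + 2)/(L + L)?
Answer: 39 - 12*sqrt(10) ≈ 1.0527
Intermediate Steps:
Q(L, O) = (2 + O)/(2*L) (Q(L, O) = (2 + O)/((2*L)) = (2 + O)*(1/(2*L)) = (2 + O)/(2*L))
R = 2 (R = -1/2*(-4) = 2)
v = sqrt(10)/2 (v = sqrt(3 + (1/2)*(2 - 3)/1) = sqrt(3 + (1/2)*1*(-1)) = sqrt(3 - 1/2) = sqrt(5/2) = sqrt(10)/2 ≈ 1.5811)
((I(5, -3) + v)**2*R)*3 = ((-2 + sqrt(10)/2)**2*2)*3 = (2*(-2 + sqrt(10)/2)**2)*3 = 6*(-2 + sqrt(10)/2)**2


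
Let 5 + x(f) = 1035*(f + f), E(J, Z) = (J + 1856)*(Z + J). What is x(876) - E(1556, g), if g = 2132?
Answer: -10770141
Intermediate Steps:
E(J, Z) = (1856 + J)*(J + Z)
x(f) = -5 + 2070*f (x(f) = -5 + 1035*(f + f) = -5 + 1035*(2*f) = -5 + 2070*f)
x(876) - E(1556, g) = (-5 + 2070*876) - (1556² + 1856*1556 + 1856*2132 + 1556*2132) = (-5 + 1813320) - (2421136 + 2887936 + 3956992 + 3317392) = 1813315 - 1*12583456 = 1813315 - 12583456 = -10770141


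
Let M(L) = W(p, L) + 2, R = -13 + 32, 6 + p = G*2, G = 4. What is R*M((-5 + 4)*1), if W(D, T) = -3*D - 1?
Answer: -95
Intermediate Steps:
p = 2 (p = -6 + 4*2 = -6 + 8 = 2)
W(D, T) = -1 - 3*D
R = 19
M(L) = -5 (M(L) = (-1 - 3*2) + 2 = (-1 - 6) + 2 = -7 + 2 = -5)
R*M((-5 + 4)*1) = 19*(-5) = -95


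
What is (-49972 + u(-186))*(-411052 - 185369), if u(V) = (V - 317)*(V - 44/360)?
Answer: -260322723437/10 ≈ -2.6032e+10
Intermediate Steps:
u(V) = (-317 + V)*(-11/90 + V) (u(V) = (-317 + V)*(V - 44*1/360) = (-317 + V)*(V - 11/90) = (-317 + V)*(-11/90 + V))
(-49972 + u(-186))*(-411052 - 185369) = (-49972 + (3487/90 + (-186)² - 28541/90*(-186)))*(-411052 - 185369) = (-49972 + (3487/90 + 34596 + 884771/15))*(-596421) = (-49972 + 8425753/90)*(-596421) = (3928273/90)*(-596421) = -260322723437/10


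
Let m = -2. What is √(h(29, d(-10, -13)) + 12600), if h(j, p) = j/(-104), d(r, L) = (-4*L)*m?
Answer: √34069646/52 ≈ 112.25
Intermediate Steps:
d(r, L) = 8*L (d(r, L) = -4*L*(-2) = 8*L)
h(j, p) = -j/104 (h(j, p) = j*(-1/104) = -j/104)
√(h(29, d(-10, -13)) + 12600) = √(-1/104*29 + 12600) = √(-29/104 + 12600) = √(1310371/104) = √34069646/52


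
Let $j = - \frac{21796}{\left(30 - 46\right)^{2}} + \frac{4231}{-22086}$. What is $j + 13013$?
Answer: $\frac{9136655077}{706752} \approx 12928.0$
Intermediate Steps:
$j = - \frac{60308699}{706752}$ ($j = - \frac{21796}{\left(-16\right)^{2}} + 4231 \left(- \frac{1}{22086}\right) = - \frac{21796}{256} - \frac{4231}{22086} = \left(-21796\right) \frac{1}{256} - \frac{4231}{22086} = - \frac{5449}{64} - \frac{4231}{22086} = - \frac{60308699}{706752} \approx -85.332$)
$j + 13013 = - \frac{60308699}{706752} + 13013 = \frac{9136655077}{706752}$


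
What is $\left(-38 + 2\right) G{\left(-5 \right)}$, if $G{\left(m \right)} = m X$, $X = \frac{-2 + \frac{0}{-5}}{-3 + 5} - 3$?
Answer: $-720$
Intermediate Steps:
$X = -4$ ($X = \frac{-2 + 0 \left(- \frac{1}{5}\right)}{2} - 3 = \left(-2 + 0\right) \frac{1}{2} - 3 = \left(-2\right) \frac{1}{2} - 3 = -1 - 3 = -4$)
$G{\left(m \right)} = - 4 m$ ($G{\left(m \right)} = m \left(-4\right) = - 4 m$)
$\left(-38 + 2\right) G{\left(-5 \right)} = \left(-38 + 2\right) \left(\left(-4\right) \left(-5\right)\right) = \left(-36\right) 20 = -720$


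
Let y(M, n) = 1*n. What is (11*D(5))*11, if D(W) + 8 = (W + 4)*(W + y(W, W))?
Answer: 9922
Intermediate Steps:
y(M, n) = n
D(W) = -8 + 2*W*(4 + W) (D(W) = -8 + (W + 4)*(W + W) = -8 + (4 + W)*(2*W) = -8 + 2*W*(4 + W))
(11*D(5))*11 = (11*(-8 + 2*5**2 + 8*5))*11 = (11*(-8 + 2*25 + 40))*11 = (11*(-8 + 50 + 40))*11 = (11*82)*11 = 902*11 = 9922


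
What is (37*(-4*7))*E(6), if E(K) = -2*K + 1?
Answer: 11396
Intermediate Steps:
E(K) = 1 - 2*K
(37*(-4*7))*E(6) = (37*(-4*7))*(1 - 2*6) = (37*(-28))*(1 - 12) = -1036*(-11) = 11396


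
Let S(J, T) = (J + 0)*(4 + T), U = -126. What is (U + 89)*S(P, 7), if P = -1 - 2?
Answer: 1221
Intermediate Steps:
P = -3
S(J, T) = J*(4 + T)
(U + 89)*S(P, 7) = (-126 + 89)*(-3*(4 + 7)) = -(-111)*11 = -37*(-33) = 1221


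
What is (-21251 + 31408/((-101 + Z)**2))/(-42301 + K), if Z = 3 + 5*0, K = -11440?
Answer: 51015799/129032141 ≈ 0.39537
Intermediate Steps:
Z = 3 (Z = 3 + 0 = 3)
(-21251 + 31408/((-101 + Z)**2))/(-42301 + K) = (-21251 + 31408/((-101 + 3)**2))/(-42301 - 11440) = (-21251 + 31408/((-98)**2))/(-53741) = (-21251 + 31408/9604)*(-1/53741) = (-21251 + 31408*(1/9604))*(-1/53741) = (-21251 + 7852/2401)*(-1/53741) = -51015799/2401*(-1/53741) = 51015799/129032141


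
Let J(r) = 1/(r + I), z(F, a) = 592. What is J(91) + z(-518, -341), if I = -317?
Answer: 133791/226 ≈ 592.00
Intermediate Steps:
J(r) = 1/(-317 + r) (J(r) = 1/(r - 317) = 1/(-317 + r))
J(91) + z(-518, -341) = 1/(-317 + 91) + 592 = 1/(-226) + 592 = -1/226 + 592 = 133791/226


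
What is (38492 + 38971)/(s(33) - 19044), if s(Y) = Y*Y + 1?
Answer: -77463/17954 ≈ -4.3145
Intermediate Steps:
s(Y) = 1 + Y² (s(Y) = Y² + 1 = 1 + Y²)
(38492 + 38971)/(s(33) - 19044) = (38492 + 38971)/((1 + 33²) - 19044) = 77463/((1 + 1089) - 19044) = 77463/(1090 - 19044) = 77463/(-17954) = 77463*(-1/17954) = -77463/17954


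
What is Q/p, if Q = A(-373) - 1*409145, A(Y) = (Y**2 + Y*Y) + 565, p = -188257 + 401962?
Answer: -130322/213705 ≈ -0.60982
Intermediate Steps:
p = 213705
A(Y) = 565 + 2*Y**2 (A(Y) = (Y**2 + Y**2) + 565 = 2*Y**2 + 565 = 565 + 2*Y**2)
Q = -130322 (Q = (565 + 2*(-373)**2) - 1*409145 = (565 + 2*139129) - 409145 = (565 + 278258) - 409145 = 278823 - 409145 = -130322)
Q/p = -130322/213705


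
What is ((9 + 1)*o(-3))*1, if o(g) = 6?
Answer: 60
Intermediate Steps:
((9 + 1)*o(-3))*1 = ((9 + 1)*6)*1 = (10*6)*1 = 60*1 = 60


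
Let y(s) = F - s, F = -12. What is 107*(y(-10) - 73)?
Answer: -8025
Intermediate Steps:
y(s) = -12 - s
107*(y(-10) - 73) = 107*((-12 - 1*(-10)) - 73) = 107*((-12 + 10) - 73) = 107*(-2 - 73) = 107*(-75) = -8025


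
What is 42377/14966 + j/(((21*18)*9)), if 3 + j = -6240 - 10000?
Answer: -3533078/1818369 ≈ -1.9430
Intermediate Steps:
j = -16243 (j = -3 + (-6240 - 10000) = -3 - 16240 = -16243)
42377/14966 + j/(((21*18)*9)) = 42377/14966 - 16243/((21*18)*9) = 42377*(1/14966) - 16243/(378*9) = 42377/14966 - 16243/3402 = -3533078/1818369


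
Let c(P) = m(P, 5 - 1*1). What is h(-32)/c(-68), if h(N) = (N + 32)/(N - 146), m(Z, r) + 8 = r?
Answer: 0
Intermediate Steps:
m(Z, r) = -8 + r
c(P) = -4 (c(P) = -8 + (5 - 1*1) = -8 + (5 - 1) = -8 + 4 = -4)
h(N) = (32 + N)/(-146 + N)
h(-32)/c(-68) = ((32 - 32)/(-146 - 32))/(-4) = (0/(-178))*(-¼) = -1/178*0*(-¼) = 0*(-¼) = 0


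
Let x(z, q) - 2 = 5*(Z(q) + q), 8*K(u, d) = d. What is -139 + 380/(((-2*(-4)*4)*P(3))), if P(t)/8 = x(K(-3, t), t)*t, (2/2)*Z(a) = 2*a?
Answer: -1254241/9024 ≈ -138.99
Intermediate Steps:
Z(a) = 2*a
K(u, d) = d/8
x(z, q) = 2 + 15*q (x(z, q) = 2 + 5*(2*q + q) = 2 + 5*(3*q) = 2 + 15*q)
P(t) = 8*t*(2 + 15*t) (P(t) = 8*((2 + 15*t)*t) = 8*(t*(2 + 15*t)) = 8*t*(2 + 15*t))
-139 + 380/(((-2*(-4)*4)*P(3))) = -139 + 380/(((-2*(-4)*4)*(8*3*(2 + 15*3)))) = -139 + 380/(((8*4)*(8*3*(2 + 45)))) = -139 + 380/((32*(8*3*47))) = -139 + 380/((32*1128)) = -139 + 380/36096 = -139 + 380*(1/36096) = -139 + 95/9024 = -1254241/9024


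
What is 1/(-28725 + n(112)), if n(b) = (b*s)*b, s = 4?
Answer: 1/21451 ≈ 4.6618e-5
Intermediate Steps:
n(b) = 4*b**2 (n(b) = (b*4)*b = (4*b)*b = 4*b**2)
1/(-28725 + n(112)) = 1/(-28725 + 4*112**2) = 1/(-28725 + 4*12544) = 1/(-28725 + 50176) = 1/21451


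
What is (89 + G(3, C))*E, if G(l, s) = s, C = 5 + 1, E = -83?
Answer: -7885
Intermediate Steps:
C = 6
(89 + G(3, C))*E = (89 + 6)*(-83) = 95*(-83) = -7885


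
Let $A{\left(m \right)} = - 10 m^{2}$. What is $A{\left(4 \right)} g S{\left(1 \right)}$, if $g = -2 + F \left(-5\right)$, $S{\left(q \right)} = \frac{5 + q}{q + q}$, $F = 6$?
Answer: $15360$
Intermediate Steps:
$S{\left(q \right)} = \frac{5 + q}{2 q}$
$g = -32$ ($g = -2 + 6 \left(-5\right) = -2 - 30 = -32$)
$A{\left(4 \right)} g S{\left(1 \right)} = - 10 \cdot 4^{2} \left(-32\right) \frac{5 + 1}{2 \cdot 1} = \left(-10\right) 16 \left(-32\right) \frac{1}{2} \cdot 1 \cdot 6 = \left(-160\right) \left(-32\right) 3 = 5120 \cdot 3 = 15360$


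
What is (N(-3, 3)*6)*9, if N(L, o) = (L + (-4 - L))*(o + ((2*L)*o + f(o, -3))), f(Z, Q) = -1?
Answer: 3456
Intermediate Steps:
N(L, o) = 4 - 4*o - 8*L*o (N(L, o) = (L + (-4 - L))*(o + ((2*L)*o - 1)) = -4*(o + (2*L*o - 1)) = -4*(o + (-1 + 2*L*o)) = -4*(-1 + o + 2*L*o) = 4 - 4*o - 8*L*o)
(N(-3, 3)*6)*9 = ((4 - 4*3 - 8*(-3)*3)*6)*9 = ((4 - 12 + 72)*6)*9 = (64*6)*9 = 384*9 = 3456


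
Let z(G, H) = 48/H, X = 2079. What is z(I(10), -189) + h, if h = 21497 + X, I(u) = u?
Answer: 1485272/63 ≈ 23576.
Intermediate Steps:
h = 23576 (h = 21497 + 2079 = 23576)
z(I(10), -189) + h = 48/(-189) + 23576 = 48*(-1/189) + 23576 = -16/63 + 23576 = 1485272/63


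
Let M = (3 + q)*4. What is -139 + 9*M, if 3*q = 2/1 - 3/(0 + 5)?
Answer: -71/5 ≈ -14.200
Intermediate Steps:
q = 7/15 (q = (2/1 - 3/(0 + 5))/3 = (2*1 - 3/5)/3 = (2 - 3*⅕)/3 = (2 - ⅗)/3 = (⅓)*(7/5) = 7/15 ≈ 0.46667)
M = 208/15 (M = (3 + 7/15)*4 = (52/15)*4 = 208/15 ≈ 13.867)
-139 + 9*M = -139 + 9*(208/15) = -139 + 624/5 = -71/5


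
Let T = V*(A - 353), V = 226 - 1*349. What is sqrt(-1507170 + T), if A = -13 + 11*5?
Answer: 3*I*sqrt(163213) ≈ 1212.0*I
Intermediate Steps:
V = -123 (V = 226 - 349 = -123)
A = 42 (A = -13 + 55 = 42)
T = 38253 (T = -123*(42 - 353) = -123*(-311) = 38253)
sqrt(-1507170 + T) = sqrt(-1507170 + 38253) = sqrt(-1468917) = 3*I*sqrt(163213)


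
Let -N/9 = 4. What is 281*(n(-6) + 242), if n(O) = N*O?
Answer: 128698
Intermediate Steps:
N = -36 (N = -9*4 = -36)
n(O) = -36*O
281*(n(-6) + 242) = 281*(-36*(-6) + 242) = 281*(216 + 242) = 281*458 = 128698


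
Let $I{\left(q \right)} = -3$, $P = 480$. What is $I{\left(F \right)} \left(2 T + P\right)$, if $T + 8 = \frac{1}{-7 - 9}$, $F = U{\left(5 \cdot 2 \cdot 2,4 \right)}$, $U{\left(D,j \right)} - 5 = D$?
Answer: $- \frac{11133}{8} \approx -1391.6$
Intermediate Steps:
$U{\left(D,j \right)} = 5 + D$
$F = 25$ ($F = 5 + 5 \cdot 2 \cdot 2 = 5 + 10 \cdot 2 = 5 + 20 = 25$)
$T = - \frac{129}{16}$ ($T = -8 + \frac{1}{-7 - 9} = -8 + \frac{1}{-16} = -8 - \frac{1}{16} = - \frac{129}{16} \approx -8.0625$)
$I{\left(F \right)} \left(2 T + P\right) = - 3 \left(2 \left(- \frac{129}{16}\right) + 480\right) = - 3 \left(- \frac{129}{8} + 480\right) = \left(-3\right) \frac{3711}{8} = - \frac{11133}{8}$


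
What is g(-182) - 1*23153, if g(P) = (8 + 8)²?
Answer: -22897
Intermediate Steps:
g(P) = 256 (g(P) = 16² = 256)
g(-182) - 1*23153 = 256 - 1*23153 = 256 - 23153 = -22897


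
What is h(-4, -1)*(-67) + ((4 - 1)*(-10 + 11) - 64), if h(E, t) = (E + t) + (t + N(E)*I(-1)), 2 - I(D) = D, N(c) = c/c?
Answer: 140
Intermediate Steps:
N(c) = 1
I(D) = 2 - D
h(E, t) = 3 + E + 2*t (h(E, t) = (E + t) + (t + 1*(2 - 1*(-1))) = (E + t) + (t + 1*(2 + 1)) = (E + t) + (t + 1*3) = (E + t) + (t + 3) = (E + t) + (3 + t) = 3 + E + 2*t)
h(-4, -1)*(-67) + ((4 - 1)*(-10 + 11) - 64) = (3 - 4 + 2*(-1))*(-67) + ((4 - 1)*(-10 + 11) - 64) = (3 - 4 - 2)*(-67) + (3*1 - 64) = -3*(-67) + (3 - 64) = 201 - 61 = 140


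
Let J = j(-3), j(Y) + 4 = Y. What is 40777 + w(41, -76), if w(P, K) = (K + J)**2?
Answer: 47666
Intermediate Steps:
j(Y) = -4 + Y
J = -7 (J = -4 - 3 = -7)
w(P, K) = (-7 + K)**2 (w(P, K) = (K - 7)**2 = (-7 + K)**2)
40777 + w(41, -76) = 40777 + (-7 - 76)**2 = 40777 + (-83)**2 = 40777 + 6889 = 47666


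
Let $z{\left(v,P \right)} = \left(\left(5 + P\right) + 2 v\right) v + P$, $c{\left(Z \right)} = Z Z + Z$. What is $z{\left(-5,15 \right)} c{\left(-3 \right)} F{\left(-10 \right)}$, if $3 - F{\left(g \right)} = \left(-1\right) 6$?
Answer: $-1890$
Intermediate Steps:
$c{\left(Z \right)} = Z + Z^{2}$ ($c{\left(Z \right)} = Z^{2} + Z = Z + Z^{2}$)
$F{\left(g \right)} = 9$ ($F{\left(g \right)} = 3 - \left(-1\right) 6 = 3 - -6 = 3 + 6 = 9$)
$z{\left(v,P \right)} = P + v \left(5 + P + 2 v\right)$ ($z{\left(v,P \right)} = \left(5 + P + 2 v\right) v + P = v \left(5 + P + 2 v\right) + P = P + v \left(5 + P + 2 v\right)$)
$z{\left(-5,15 \right)} c{\left(-3 \right)} F{\left(-10 \right)} = \left(15 + 2 \left(-5\right)^{2} + 5 \left(-5\right) + 15 \left(-5\right)\right) \left(- 3 \left(1 - 3\right)\right) 9 = \left(15 + 2 \cdot 25 - 25 - 75\right) \left(\left(-3\right) \left(-2\right)\right) 9 = \left(15 + 50 - 25 - 75\right) 6 \cdot 9 = \left(-35\right) 6 \cdot 9 = \left(-210\right) 9 = -1890$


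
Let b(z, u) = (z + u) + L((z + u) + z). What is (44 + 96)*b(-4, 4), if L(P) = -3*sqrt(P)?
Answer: -840*I ≈ -840.0*I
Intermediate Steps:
b(z, u) = u + z - 3*sqrt(u + 2*z) (b(z, u) = (z + u) - 3*sqrt((z + u) + z) = (u + z) - 3*sqrt((u + z) + z) = (u + z) - 3*sqrt(u + 2*z) = u + z - 3*sqrt(u + 2*z))
(44 + 96)*b(-4, 4) = (44 + 96)*(4 - 4 - 3*sqrt(4 + 2*(-4))) = 140*(4 - 4 - 3*sqrt(4 - 8)) = 140*(4 - 4 - 6*I) = 140*(-6*I) = -840*I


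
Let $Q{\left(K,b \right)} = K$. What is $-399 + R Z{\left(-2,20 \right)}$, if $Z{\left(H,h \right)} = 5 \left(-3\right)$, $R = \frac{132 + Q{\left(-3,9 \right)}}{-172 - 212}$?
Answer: $- \frac{50427}{128} \approx -393.96$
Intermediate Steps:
$R = - \frac{43}{128}$ ($R = \frac{132 - 3}{-172 - 212} = \frac{129}{-384} = 129 \left(- \frac{1}{384}\right) = - \frac{43}{128} \approx -0.33594$)
$Z{\left(H,h \right)} = -15$
$-399 + R Z{\left(-2,20 \right)} = -399 - - \frac{645}{128} = -399 + \frac{645}{128} = - \frac{50427}{128}$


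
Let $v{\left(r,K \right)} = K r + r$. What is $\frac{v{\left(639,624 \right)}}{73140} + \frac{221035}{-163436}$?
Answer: $\frac{409214605}{99614242} \approx 4.108$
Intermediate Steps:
$v{\left(r,K \right)} = r + K r$
$\frac{v{\left(639,624 \right)}}{73140} + \frac{221035}{-163436} = \frac{639 \left(1 + 624\right)}{73140} + \frac{221035}{-163436} = 639 \cdot 625 \cdot \frac{1}{73140} + 221035 \left(- \frac{1}{163436}\right) = 399375 \cdot \frac{1}{73140} - \frac{221035}{163436} = \frac{26625}{4876} - \frac{221035}{163436} = \frac{409214605}{99614242}$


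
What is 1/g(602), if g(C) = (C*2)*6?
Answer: 1/7224 ≈ 0.00013843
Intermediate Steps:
g(C) = 12*C (g(C) = (2*C)*6 = 12*C)
1/g(602) = 1/(12*602) = 1/7224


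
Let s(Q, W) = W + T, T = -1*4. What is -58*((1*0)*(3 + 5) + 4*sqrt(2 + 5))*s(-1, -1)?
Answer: 1160*sqrt(7) ≈ 3069.1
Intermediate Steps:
T = -4
s(Q, W) = -4 + W (s(Q, W) = W - 4 = -4 + W)
-58*((1*0)*(3 + 5) + 4*sqrt(2 + 5))*s(-1, -1) = -58*((1*0)*(3 + 5) + 4*sqrt(2 + 5))*(-4 - 1) = -58*(0*8 + 4*sqrt(7))*(-5) = -58*(0 + 4*sqrt(7))*(-5) = -58*4*sqrt(7)*(-5) = -(-1160)*sqrt(7) = 1160*sqrt(7)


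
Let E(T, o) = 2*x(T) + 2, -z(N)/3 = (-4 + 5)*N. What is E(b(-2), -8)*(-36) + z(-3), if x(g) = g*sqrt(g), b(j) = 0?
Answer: -63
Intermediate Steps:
z(N) = -3*N (z(N) = -3*(-4 + 5)*N = -3*N)
x(g) = g**(3/2)
E(T, o) = 2 + 2*T**(3/2) (E(T, o) = 2*T**(3/2) + 2 = 2 + 2*T**(3/2))
E(b(-2), -8)*(-36) + z(-3) = (2 + 2*0**(3/2))*(-36) - 3*(-3) = (2 + 2*0)*(-36) + 9 = (2 + 0)*(-36) + 9 = 2*(-36) + 9 = -72 + 9 = -63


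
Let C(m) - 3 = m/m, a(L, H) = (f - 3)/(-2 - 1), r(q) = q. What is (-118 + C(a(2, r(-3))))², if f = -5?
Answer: 12996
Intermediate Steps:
a(L, H) = 8/3 (a(L, H) = (-5 - 3)/(-2 - 1) = -8/(-3) = -8*(-⅓) = 8/3)
C(m) = 4 (C(m) = 3 + m/m = 3 + 1 = 4)
(-118 + C(a(2, r(-3))))² = (-118 + 4)² = (-114)² = 12996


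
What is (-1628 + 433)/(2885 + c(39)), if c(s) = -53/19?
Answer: -22705/54762 ≈ -0.41461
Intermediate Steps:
c(s) = -53/19 (c(s) = -53*1/19 = -53/19)
(-1628 + 433)/(2885 + c(39)) = (-1628 + 433)/(2885 - 53/19) = -1195/54762/19 = -1195*19/54762 = -22705/54762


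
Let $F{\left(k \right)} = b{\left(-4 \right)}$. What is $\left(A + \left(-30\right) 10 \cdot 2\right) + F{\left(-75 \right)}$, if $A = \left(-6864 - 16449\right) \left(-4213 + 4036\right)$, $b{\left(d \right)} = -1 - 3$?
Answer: $4125797$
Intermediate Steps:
$b{\left(d \right)} = -4$ ($b{\left(d \right)} = -1 - 3 = -4$)
$A = 4126401$ ($A = \left(-23313\right) \left(-177\right) = 4126401$)
$F{\left(k \right)} = -4$
$\left(A + \left(-30\right) 10 \cdot 2\right) + F{\left(-75 \right)} = \left(4126401 + \left(-30\right) 10 \cdot 2\right) - 4 = \left(4126401 - 600\right) - 4 = 4125801 - 4 = 4125797$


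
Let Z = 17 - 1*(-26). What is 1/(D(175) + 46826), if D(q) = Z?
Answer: 1/46869 ≈ 2.1336e-5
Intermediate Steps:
Z = 43 (Z = 17 + 26 = 43)
D(q) = 43
1/(D(175) + 46826) = 1/(43 + 46826) = 1/46869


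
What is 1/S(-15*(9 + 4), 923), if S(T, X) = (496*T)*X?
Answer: -1/89272560 ≈ -1.1202e-8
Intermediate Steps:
S(T, X) = 496*T*X
1/S(-15*(9 + 4), 923) = 1/(496*(-15*(9 + 4))*923) = 1/(496*(-15*13)*923) = 1/(496*(-195)*923) = 1/(-89272560) = -1/89272560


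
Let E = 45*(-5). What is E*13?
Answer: -2925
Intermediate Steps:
E = -225
E*13 = -225*13 = -2925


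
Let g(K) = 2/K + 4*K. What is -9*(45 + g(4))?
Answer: -1107/2 ≈ -553.50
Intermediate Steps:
-9*(45 + g(4)) = -9*(45 + (2/4 + 4*4)) = -9*(45 + (2*(1/4) + 16)) = -9*(45 + (1/2 + 16)) = -9*(45 + 33/2) = -9*123/2 = -1107/2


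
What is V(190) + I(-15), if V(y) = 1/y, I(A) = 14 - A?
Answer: 5511/190 ≈ 29.005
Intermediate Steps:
V(190) + I(-15) = 1/190 + (14 - 1*(-15)) = 1/190 + (14 + 15) = 1/190 + 29 = 5511/190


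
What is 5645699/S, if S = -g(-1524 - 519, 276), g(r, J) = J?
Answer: -5645699/276 ≈ -20455.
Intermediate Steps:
S = -276 (S = -1*276 = -276)
5645699/S = 5645699/(-276) = 5645699*(-1/276) = -5645699/276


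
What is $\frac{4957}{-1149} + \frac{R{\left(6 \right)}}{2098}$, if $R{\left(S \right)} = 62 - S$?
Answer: $- \frac{5167721}{1205301} \approx -4.2875$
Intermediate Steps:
$\frac{4957}{-1149} + \frac{R{\left(6 \right)}}{2098} = \frac{4957}{-1149} + \frac{62 - 6}{2098} = 4957 \left(- \frac{1}{1149}\right) + \left(62 - 6\right) \frac{1}{2098} = - \frac{4957}{1149} + 56 \cdot \frac{1}{2098} = - \frac{4957}{1149} + \frac{28}{1049} = - \frac{5167721}{1205301}$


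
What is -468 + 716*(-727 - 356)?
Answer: -775896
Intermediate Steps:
-468 + 716*(-727 - 356) = -468 + 716*(-1083) = -468 - 775428 = -775896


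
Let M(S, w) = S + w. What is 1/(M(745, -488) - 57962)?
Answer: -1/57705 ≈ -1.7330e-5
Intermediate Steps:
1/(M(745, -488) - 57962) = 1/((745 - 488) - 57962) = 1/(257 - 57962) = 1/(-57705) = -1/57705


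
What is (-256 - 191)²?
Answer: 199809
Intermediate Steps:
(-256 - 191)² = (-447)² = 199809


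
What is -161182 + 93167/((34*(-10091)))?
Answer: -55300670275/343094 ≈ -1.6118e+5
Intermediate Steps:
-161182 + 93167/((34*(-10091))) = -161182 + 93167/(-343094) = -161182 + 93167*(-1/343094) = -161182 - 93167/343094 = -55300670275/343094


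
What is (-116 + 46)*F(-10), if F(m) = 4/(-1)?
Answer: 280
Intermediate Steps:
F(m) = -4 (F(m) = 4*(-1) = -4)
(-116 + 46)*F(-10) = (-116 + 46)*(-4) = -70*(-4) = 280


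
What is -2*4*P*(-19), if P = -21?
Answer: -3192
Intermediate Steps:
-2*4*P*(-19) = -2*4*(-21)*(-19) = -(-168)*(-19) = -2*1596 = -3192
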